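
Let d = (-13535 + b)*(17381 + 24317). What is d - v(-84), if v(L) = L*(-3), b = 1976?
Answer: -481987434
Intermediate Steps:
v(L) = -3*L
d = -481987182 (d = (-13535 + 1976)*(17381 + 24317) = -11559*41698 = -481987182)
d - v(-84) = -481987182 - (-3)*(-84) = -481987182 - 1*252 = -481987182 - 252 = -481987434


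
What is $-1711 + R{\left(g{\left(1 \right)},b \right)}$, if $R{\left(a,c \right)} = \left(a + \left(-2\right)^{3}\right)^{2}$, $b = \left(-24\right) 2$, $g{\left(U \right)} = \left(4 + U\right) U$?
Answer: $-1702$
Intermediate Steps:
$g{\left(U \right)} = U \left(4 + U\right)$
$b = -48$
$R{\left(a,c \right)} = \left(-8 + a\right)^{2}$ ($R{\left(a,c \right)} = \left(a - 8\right)^{2} = \left(-8 + a\right)^{2}$)
$-1711 + R{\left(g{\left(1 \right)},b \right)} = -1711 + \left(-8 + 1 \left(4 + 1\right)\right)^{2} = -1711 + \left(-8 + 1 \cdot 5\right)^{2} = -1711 + \left(-8 + 5\right)^{2} = -1711 + \left(-3\right)^{2} = -1711 + 9 = -1702$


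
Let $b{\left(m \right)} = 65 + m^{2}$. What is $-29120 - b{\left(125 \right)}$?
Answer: $-44810$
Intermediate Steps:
$-29120 - b{\left(125 \right)} = -29120 - \left(65 + 125^{2}\right) = -29120 - \left(65 + 15625\right) = -29120 - 15690 = -44810$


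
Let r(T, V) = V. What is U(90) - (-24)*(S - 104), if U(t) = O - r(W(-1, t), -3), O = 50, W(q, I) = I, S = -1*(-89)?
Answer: -307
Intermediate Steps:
S = 89
U(t) = 53 (U(t) = 50 - 1*(-3) = 50 + 3 = 53)
U(90) - (-24)*(S - 104) = 53 - (-24)*(89 - 104) = 53 - (-24)*(-15) = 53 - 1*360 = 53 - 360 = -307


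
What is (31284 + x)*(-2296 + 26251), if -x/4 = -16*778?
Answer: 1942175580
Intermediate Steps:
x = 49792 (x = -(-64)*778 = -4*(-12448) = 49792)
(31284 + x)*(-2296 + 26251) = (31284 + 49792)*(-2296 + 26251) = 81076*23955 = 1942175580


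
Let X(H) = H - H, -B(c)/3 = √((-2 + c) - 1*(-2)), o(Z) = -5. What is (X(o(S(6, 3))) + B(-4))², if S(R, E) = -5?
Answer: -36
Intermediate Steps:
B(c) = -3*√c (B(c) = -3*√((-2 + c) - 1*(-2)) = -3*√((-2 + c) + 2) = -3*√c)
X(H) = 0
(X(o(S(6, 3))) + B(-4))² = (0 - 6*I)² = (-6*I)² = -36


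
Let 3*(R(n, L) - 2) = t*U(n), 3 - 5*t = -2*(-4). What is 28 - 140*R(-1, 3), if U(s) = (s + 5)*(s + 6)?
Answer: 2044/3 ≈ 681.33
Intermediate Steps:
t = -1 (t = ⅗ - (-2)*(-4)/5 = ⅗ - ⅕*8 = ⅗ - 8/5 = -1)
U(s) = (5 + s)*(6 + s)
R(n, L) = -8 - 11*n/3 - n²/3 (R(n, L) = 2 + (-(30 + n² + 11*n))/3 = 2 + (-30 - n² - 11*n)/3 = 2 + (-10 - 11*n/3 - n²/3) = -8 - 11*n/3 - n²/3)
28 - 140*R(-1, 3) = 28 - 140*(-8 - 11/3*(-1) - ⅓*(-1)²) = 28 - 140*(-8 + 11/3 - ⅓*1) = 28 - 140*(-8 + 11/3 - ⅓) = 28 - 140*(-14/3) = 28 + 1960/3 = 2044/3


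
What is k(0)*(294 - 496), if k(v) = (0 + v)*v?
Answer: 0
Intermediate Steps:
k(v) = v**2 (k(v) = v*v = v**2)
k(0)*(294 - 496) = 0**2*(294 - 496) = 0*(-202) = 0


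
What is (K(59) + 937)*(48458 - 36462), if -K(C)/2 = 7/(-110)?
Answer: 618297832/55 ≈ 1.1242e+7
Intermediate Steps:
K(C) = 7/55 (K(C) = -14/(-110) = -14*(-1)/110 = -2*(-7/110) = 7/55)
(K(59) + 937)*(48458 - 36462) = (7/55 + 937)*(48458 - 36462) = (51542/55)*11996 = 618297832/55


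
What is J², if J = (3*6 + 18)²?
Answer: 1679616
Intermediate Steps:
J = 1296 (J = (18 + 18)² = 36² = 1296)
J² = 1296² = 1679616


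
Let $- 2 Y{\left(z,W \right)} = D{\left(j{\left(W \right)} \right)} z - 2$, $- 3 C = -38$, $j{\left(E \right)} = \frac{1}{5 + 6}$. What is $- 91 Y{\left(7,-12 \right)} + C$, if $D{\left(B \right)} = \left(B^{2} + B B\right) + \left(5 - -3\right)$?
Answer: $\frac{898400}{363} \approx 2474.9$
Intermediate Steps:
$j{\left(E \right)} = \frac{1}{11}$
$D{\left(B \right)} = 8 + 2 B^{2}$ ($D{\left(B \right)} = \left(B^{2} + B^{2}\right) + \left(5 + 3\right) = 2 B^{2} + 8 = 8 + 2 B^{2}$)
$C = \frac{38}{3}$ ($C = \left(- \frac{1}{3}\right) \left(-38\right) = \frac{38}{3} \approx 12.667$)
$Y{\left(z,W \right)} = 1 - \frac{485 z}{121}$ ($Y{\left(z,W \right)} = - \frac{\left(8 + \frac{2}{121}\right) z - 2}{2} = - \frac{\frac{970 z}{121} - 2}{2} = - \frac{-2 + \frac{970 z}{121}}{2} = 1 - \frac{485 z}{121}$)
$- 91 Y{\left(7,-12 \right)} + C = - 91 \left(1 - \frac{3395}{121}\right) + \frac{38}{3} = \left(-91\right) \left(- \frac{3274}{121}\right) + \frac{38}{3} = \frac{297934}{121} + \frac{38}{3} = \frac{898400}{363}$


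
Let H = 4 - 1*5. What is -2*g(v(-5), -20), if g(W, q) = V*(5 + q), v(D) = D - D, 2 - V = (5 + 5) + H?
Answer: -210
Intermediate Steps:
H = -1 (H = 4 - 5 = -1)
V = -7 (V = 2 - ((5 + 5) - 1) = 2 - (10 - 1) = 2 - 1*9 = 2 - 9 = -7)
v(D) = 0
g(W, q) = -35 - 7*q (g(W, q) = -7*(5 + q) = -35 - 7*q)
-2*g(v(-5), -20) = -2*(-35 - 7*(-20)) = -2*(-35 + 140) = -2*105 = -210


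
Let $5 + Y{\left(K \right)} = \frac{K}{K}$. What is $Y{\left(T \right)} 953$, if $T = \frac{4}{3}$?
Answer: $-3812$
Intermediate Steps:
$T = \frac{4}{3}$ ($T = 4 \cdot \frac{1}{3} = \frac{4}{3} \approx 1.3333$)
$Y{\left(K \right)} = -4$ ($Y{\left(K \right)} = -5 + \frac{K}{K} = -5 + 1 = -4$)
$Y{\left(T \right)} 953 = \left(-4\right) 953 = -3812$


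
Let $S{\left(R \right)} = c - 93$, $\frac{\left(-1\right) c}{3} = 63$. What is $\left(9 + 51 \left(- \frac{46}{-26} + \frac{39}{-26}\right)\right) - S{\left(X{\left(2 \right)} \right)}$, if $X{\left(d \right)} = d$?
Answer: $\frac{7923}{26} \approx 304.73$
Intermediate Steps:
$c = -189$ ($c = \left(-3\right) 63 = -189$)
$S{\left(R \right)} = -282$ ($S{\left(R \right)} = -189 - 93 = -282$)
$\left(9 + 51 \left(- \frac{46}{-26} + \frac{39}{-26}\right)\right) - S{\left(X{\left(2 \right)} \right)} = \left(9 + 51 \left(- \frac{46}{-26} + \frac{39}{-26}\right)\right) - -282 = \left(9 + 51 \left(\left(-46\right) \left(- \frac{1}{26}\right) + 39 \left(- \frac{1}{26}\right)\right)\right) + 282 = \left(9 + 51 \left(\frac{23}{13} - \frac{3}{2}\right)\right) + 282 = \left(9 + 51 \cdot \frac{7}{26}\right) + 282 = \left(9 + \frac{357}{26}\right) + 282 = \frac{591}{26} + 282 = \frac{7923}{26}$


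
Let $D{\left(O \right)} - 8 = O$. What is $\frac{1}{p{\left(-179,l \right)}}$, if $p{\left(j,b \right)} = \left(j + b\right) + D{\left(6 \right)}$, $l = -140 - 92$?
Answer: $- \frac{1}{397} \approx -0.0025189$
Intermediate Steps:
$D{\left(O \right)} = 8 + O$
$l = -232$
$p{\left(j,b \right)} = 14 + b + j$ ($p{\left(j,b \right)} = \left(j + b\right) + \left(8 + 6\right) = \left(b + j\right) + 14 = 14 + b + j$)
$\frac{1}{p{\left(-179,l \right)}} = \frac{1}{14 - 232 - 179} = \frac{1}{-397} = - \frac{1}{397}$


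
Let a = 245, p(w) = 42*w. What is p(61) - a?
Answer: 2317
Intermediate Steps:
p(61) - a = 42*61 - 1*245 = 2562 - 245 = 2317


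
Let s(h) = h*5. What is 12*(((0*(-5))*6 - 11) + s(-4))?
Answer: -372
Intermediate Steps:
s(h) = 5*h
12*(((0*(-5))*6 - 11) + s(-4)) = 12*(((0*(-5))*6 - 11) + 5*(-4)) = 12*((0*6 - 11) - 20) = 12*((0 - 11) - 20) = 12*(-11 - 20) = 12*(-31) = -372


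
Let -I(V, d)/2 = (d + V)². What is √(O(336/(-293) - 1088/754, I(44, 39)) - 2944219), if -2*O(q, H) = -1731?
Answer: I*√11773414/2 ≈ 1715.6*I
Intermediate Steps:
I(V, d) = -2*(V + d)² (I(V, d) = -2*(d + V)² = -2*(V + d)²)
O(q, H) = 1731/2 (O(q, H) = -½*(-1731) = 1731/2)
√(O(336/(-293) - 1088/754, I(44, 39)) - 2944219) = √(1731/2 - 2944219) = √(-5886707/2) = I*√11773414/2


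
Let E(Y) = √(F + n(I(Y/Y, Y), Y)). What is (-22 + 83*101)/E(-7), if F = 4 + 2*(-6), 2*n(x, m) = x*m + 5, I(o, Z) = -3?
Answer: 8361*√5/5 ≈ 3739.2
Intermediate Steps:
n(x, m) = 5/2 + m*x/2 (n(x, m) = (x*m + 5)/2 = (m*x + 5)/2 = (5 + m*x)/2 = 5/2 + m*x/2)
F = -8 (F = 4 - 12 = -8)
E(Y) = √(-11/2 - 3*Y/2) (E(Y) = √(-8 + (5/2 + (½)*Y*(-3))) = √(-8 + (5/2 - 3*Y/2)) = √(-11/2 - 3*Y/2))
(-22 + 83*101)/E(-7) = (-22 + 83*101)/((√(-22 - 6*(-7))/2)) = (-22 + 8383)/((√(-22 + 42)/2)) = 8361/((√20/2)) = 8361/(((2*√5)/2)) = 8361/(√5) = 8361*(√5/5) = 8361*√5/5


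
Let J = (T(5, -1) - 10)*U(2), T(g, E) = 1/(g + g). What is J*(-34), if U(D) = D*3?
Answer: 10098/5 ≈ 2019.6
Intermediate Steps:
U(D) = 3*D
T(g, E) = 1/(2*g)
J = -297/5 (J = ((½)/5 - 10)*(3*2) = ((½)*(⅕) - 10)*6 = (⅒ - 10)*6 = -99/10*6 = -297/5 ≈ -59.400)
J*(-34) = -297/5*(-34) = 10098/5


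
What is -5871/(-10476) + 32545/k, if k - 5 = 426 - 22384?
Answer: -70685119/76659876 ≈ -0.92206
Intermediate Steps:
k = -21953 (k = 5 + (426 - 22384) = 5 - 21958 = -21953)
-5871/(-10476) + 32545/k = -5871/(-10476) + 32545/(-21953) = -5871*(-1/10476) + 32545*(-1/21953) = 1957/3492 - 32545/21953 = -70685119/76659876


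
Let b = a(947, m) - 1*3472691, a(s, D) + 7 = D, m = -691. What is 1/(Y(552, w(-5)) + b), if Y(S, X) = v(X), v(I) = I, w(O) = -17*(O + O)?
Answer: -1/3473219 ≈ -2.8792e-7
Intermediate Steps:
w(O) = -34*O
a(s, D) = -7 + D
Y(S, X) = X
b = -3473389 (b = (-7 - 691) - 1*3472691 = -698 - 3472691 = -3473389)
1/(Y(552, w(-5)) + b) = 1/(-34*(-5) - 3473389) = 1/(170 - 3473389) = 1/(-3473219) = -1/3473219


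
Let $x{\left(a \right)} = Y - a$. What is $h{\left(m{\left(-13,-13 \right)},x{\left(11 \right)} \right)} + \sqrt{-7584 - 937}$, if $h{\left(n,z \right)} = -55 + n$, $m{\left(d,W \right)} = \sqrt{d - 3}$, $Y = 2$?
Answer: $-55 + 4 i + i \sqrt{8521} \approx -55.0 + 96.309 i$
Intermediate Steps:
$x{\left(a \right)} = 2 - a$
$m{\left(d,W \right)} = \sqrt{-3 + d}$
$h{\left(m{\left(-13,-13 \right)},x{\left(11 \right)} \right)} + \sqrt{-7584 - 937} = \left(-55 + \sqrt{-3 - 13}\right) + \sqrt{-7584 - 937} = \left(-55 + \sqrt{-16}\right) + \sqrt{-8521} = \left(-55 + 4 i\right) + i \sqrt{8521} = -55 + 4 i + i \sqrt{8521}$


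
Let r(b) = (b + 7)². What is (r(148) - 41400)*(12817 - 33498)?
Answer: 359332375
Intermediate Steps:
r(b) = (7 + b)²
(r(148) - 41400)*(12817 - 33498) = ((7 + 148)² - 41400)*(12817 - 33498) = (155² - 41400)*(-20681) = (24025 - 41400)*(-20681) = -17375*(-20681) = 359332375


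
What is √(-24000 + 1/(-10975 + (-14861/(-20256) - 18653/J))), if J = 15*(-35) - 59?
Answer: 4*I*√392702510804056935871818/16180286551 ≈ 154.92*I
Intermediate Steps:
J = -584 (J = -525 - 59 = -584)
√(-24000 + 1/(-10975 + (-14861/(-20256) - 18653/J))) = √(-24000 + 1/(-10975 + (-14861/(-20256) - 18653/(-584)))) = √(-24000 + 1/(-10975 + (-14861*(-1/20256) - 18653*(-1/584)))) = √(-24000 + 1/(-10975 + (14861/20256 + 18653/584))) = √(-24000 + 1/(-10975 + 48314249/1478688)) = √(-24000 + 1/(-16180286551/1478688)) = √(-24000 - 1478688/16180286551) = √(-388326878702688/16180286551) = 4*I*√392702510804056935871818/16180286551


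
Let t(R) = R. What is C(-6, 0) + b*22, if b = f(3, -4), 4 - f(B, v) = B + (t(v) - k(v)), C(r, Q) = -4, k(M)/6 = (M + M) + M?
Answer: -1478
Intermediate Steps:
k(M) = 18*M (k(M) = 6*((M + M) + M) = 6*(2*M + M) = 6*(3*M) = 18*M)
f(B, v) = 4 - B + 17*v (f(B, v) = 4 - (B + (v - 18*v)) = 4 - (B - 17*v) = 4 + (-B + 17*v) = 4 - B + 17*v)
b = -67 (b = 4 - 1*3 + 17*(-4) = 4 - 3 - 68 = -67)
C(-6, 0) + b*22 = -4 - 67*22 = -4 - 1474 = -1478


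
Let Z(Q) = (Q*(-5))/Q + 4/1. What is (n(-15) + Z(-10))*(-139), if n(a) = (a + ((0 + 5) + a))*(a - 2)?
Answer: -58936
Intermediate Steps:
Z(Q) = -1 (Z(Q) = (-5*Q)/Q + 4*1 = -5 + 4 = -1)
n(a) = (-2 + a)*(5 + 2*a) (n(a) = (a + (5 + a))*(-2 + a) = (5 + 2*a)*(-2 + a) = (-2 + a)*(5 + 2*a))
(n(-15) + Z(-10))*(-139) = ((-10 - 15 + 2*(-15)²) - 1)*(-139) = ((-10 - 15 + 2*225) - 1)*(-139) = ((-10 - 15 + 450) - 1)*(-139) = (425 - 1)*(-139) = 424*(-139) = -58936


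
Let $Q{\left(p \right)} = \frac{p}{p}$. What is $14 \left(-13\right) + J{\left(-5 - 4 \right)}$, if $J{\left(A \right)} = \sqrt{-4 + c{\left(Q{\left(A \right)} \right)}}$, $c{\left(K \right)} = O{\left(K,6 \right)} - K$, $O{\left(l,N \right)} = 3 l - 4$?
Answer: $-182 + i \sqrt{6} \approx -182.0 + 2.4495 i$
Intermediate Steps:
$Q{\left(p \right)} = 1$
$O{\left(l,N \right)} = -4 + 3 l$
$c{\left(K \right)} = -4 + 2 K$ ($c{\left(K \right)} = \left(-4 + 3 K\right) - K = -4 + 2 K$)
$J{\left(A \right)} = i \sqrt{6}$ ($J{\left(A \right)} = \sqrt{-4 + \left(-4 + 2 \cdot 1\right)} = \sqrt{-4 + \left(-4 + 2\right)} = \sqrt{-4 - 2} = \sqrt{-6} = i \sqrt{6}$)
$14 \left(-13\right) + J{\left(-5 - 4 \right)} = 14 \left(-13\right) + i \sqrt{6} = -182 + i \sqrt{6}$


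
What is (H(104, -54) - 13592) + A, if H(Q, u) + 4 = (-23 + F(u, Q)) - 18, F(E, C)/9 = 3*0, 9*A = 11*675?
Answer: -12812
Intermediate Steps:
A = 825 (A = (11*675)/9 = (⅑)*7425 = 825)
F(E, C) = 0 (F(E, C) = 9*(3*0) = 9*0 = 0)
H(Q, u) = -45 (H(Q, u) = -4 + ((-23 + 0) - 18) = -4 + (-23 - 18) = -4 - 41 = -45)
(H(104, -54) - 13592) + A = (-45 - 13592) + 825 = -13637 + 825 = -12812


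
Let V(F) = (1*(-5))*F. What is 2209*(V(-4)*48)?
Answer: 2120640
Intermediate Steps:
V(F) = -5*F
2209*(V(-4)*48) = 2209*(-5*(-4)*48) = 2209*(20*48) = 2209*960 = 2120640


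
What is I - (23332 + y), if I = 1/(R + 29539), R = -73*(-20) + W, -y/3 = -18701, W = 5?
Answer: -2462802739/31004 ≈ -79435.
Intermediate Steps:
y = 56103 (y = -3*(-18701) = 56103)
R = 1465 (R = -73*(-20) + 5 = 1460 + 5 = 1465)
I = 1/31004 (I = 1/(1465 + 29539) = 1/31004 ≈ 3.2254e-5)
I - (23332 + y) = 1/31004 - (23332 + 56103) = 1/31004 - 1*79435 = 1/31004 - 79435 = -2462802739/31004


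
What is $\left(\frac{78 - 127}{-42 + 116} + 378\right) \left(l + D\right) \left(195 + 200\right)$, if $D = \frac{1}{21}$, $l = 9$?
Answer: $\frac{149687225}{111} \approx 1.3485 \cdot 10^{6}$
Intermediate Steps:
$D = \frac{1}{21} \approx 0.047619$
$\left(\frac{78 - 127}{-42 + 116} + 378\right) \left(l + D\right) \left(195 + 200\right) = \left(\frac{78 - 127}{-42 + 116} + 378\right) \left(9 + \frac{1}{21}\right) \left(195 + 200\right) = \left(- \frac{49}{74} + 378\right) \frac{190}{21} \cdot 395 = \left(\left(-49\right) \frac{1}{74} + 378\right) \frac{75050}{21} = \left(- \frac{49}{74} + 378\right) \frac{75050}{21} = \frac{27923}{74} \cdot \frac{75050}{21} = \frac{149687225}{111}$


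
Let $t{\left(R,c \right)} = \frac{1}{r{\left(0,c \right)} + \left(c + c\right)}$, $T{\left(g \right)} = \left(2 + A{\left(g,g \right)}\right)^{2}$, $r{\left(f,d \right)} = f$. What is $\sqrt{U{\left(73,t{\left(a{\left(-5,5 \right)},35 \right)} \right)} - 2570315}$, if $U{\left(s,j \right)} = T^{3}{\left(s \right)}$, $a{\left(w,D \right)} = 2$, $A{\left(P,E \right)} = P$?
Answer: $\sqrt{177975945310} \approx 4.2187 \cdot 10^{5}$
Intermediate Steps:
$T{\left(g \right)} = \left(2 + g\right)^{2}$
$t{\left(R,c \right)} = \frac{1}{2 c}$ ($t{\left(R,c \right)} = \frac{1}{0 + \left(c + c\right)} = \frac{1}{0 + 2 c} = \frac{1}{2 c}$)
$U{\left(s,j \right)} = \left(2 + s\right)^{6}$ ($U{\left(s,j \right)} = \left(\left(2 + s\right)^{2}\right)^{3} = \left(2 + s\right)^{6}$)
$\sqrt{U{\left(73,t{\left(a{\left(-5,5 \right)},35 \right)} \right)} - 2570315} = \sqrt{\left(2 + 73\right)^{6} - 2570315} = \sqrt{75^{6} - 2570315} = \sqrt{177978515625 - 2570315} = \sqrt{177975945310}$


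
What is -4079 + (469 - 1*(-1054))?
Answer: -2556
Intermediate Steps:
-4079 + (469 - 1*(-1054)) = -4079 + (469 + 1054) = -4079 + 1523 = -2556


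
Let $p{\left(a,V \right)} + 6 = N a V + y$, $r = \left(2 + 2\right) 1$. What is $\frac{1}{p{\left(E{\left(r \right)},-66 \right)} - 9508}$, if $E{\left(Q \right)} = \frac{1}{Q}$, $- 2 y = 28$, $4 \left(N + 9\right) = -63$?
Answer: $- \frac{8}{72957} \approx -0.00010965$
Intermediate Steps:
$N = - \frac{99}{4}$ ($N = -9 + \frac{1}{4} \left(-63\right) = -9 - \frac{63}{4} = - \frac{99}{4} \approx -24.75$)
$y = -14$ ($y = \left(- \frac{1}{2}\right) 28 = -14$)
$r = 4$ ($r = 4 \cdot 1 = 4$)
$p{\left(a,V \right)} = -20 - \frac{99 V a}{4}$ ($p{\left(a,V \right)} = -6 + \left(- \frac{99 a}{4} V - 14\right) = -6 - \left(14 + \frac{99 V a}{4}\right) = -20 - \frac{99 V a}{4}$)
$\frac{1}{p{\left(E{\left(r \right)},-66 \right)} - 9508} = \frac{1}{\left(-20 - - \frac{3267}{2 \cdot 4}\right) - 9508} = \frac{1}{\left(-20 - \left(- \frac{3267}{2}\right) \frac{1}{4}\right) - 9508} = \frac{1}{\left(-20 + \frac{3267}{8}\right) - 9508} = \frac{1}{\frac{3107}{8} - 9508} = \frac{1}{- \frac{72957}{8}} = - \frac{8}{72957}$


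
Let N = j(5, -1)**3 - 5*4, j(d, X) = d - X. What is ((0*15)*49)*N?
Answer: 0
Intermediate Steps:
N = 196 (N = (5 - 1*(-1))**3 - 5*4 = (5 + 1)**3 - 20 = 6**3 - 20 = 216 - 20 = 196)
((0*15)*49)*N = ((0*15)*49)*196 = (0*49)*196 = 0*196 = 0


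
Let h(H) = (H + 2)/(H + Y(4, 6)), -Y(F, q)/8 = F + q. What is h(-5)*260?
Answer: 156/17 ≈ 9.1765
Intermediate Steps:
Y(F, q) = -8*F - 8*q (Y(F, q) = -8*(F + q) = -8*F - 8*q)
h(H) = (2 + H)/(-80 + H) (h(H) = (H + 2)/(H + (-8*4 - 8*6)) = (2 + H)/(H + (-32 - 48)) = (2 + H)/(H - 80) = (2 + H)/(-80 + H))
h(-5)*260 = ((2 - 5)/(-80 - 5))*260 = (-3/(-85))*260 = -1/85*(-3)*260 = (3/85)*260 = 156/17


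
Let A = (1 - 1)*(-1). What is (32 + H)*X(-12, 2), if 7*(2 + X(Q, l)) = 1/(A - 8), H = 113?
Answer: -16385/56 ≈ -292.59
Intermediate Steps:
A = 0 (A = 0*(-1) = 0)
X(Q, l) = -113/56 (X(Q, l) = -2 + 1/(7*(0 - 8)) = -2 + (1/7)/(-8) = -2 + (1/7)*(-1/8) = -2 - 1/56 = -113/56)
(32 + H)*X(-12, 2) = (32 + 113)*(-113/56) = 145*(-113/56) = -16385/56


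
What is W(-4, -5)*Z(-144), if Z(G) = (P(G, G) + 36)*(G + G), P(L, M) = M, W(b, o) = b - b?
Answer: 0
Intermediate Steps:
W(b, o) = 0
Z(G) = 2*G*(36 + G) (Z(G) = (G + 36)*(G + G) = (36 + G)*(2*G) = 2*G*(36 + G))
W(-4, -5)*Z(-144) = 0*(2*(-144)*(36 - 144)) = 0*(2*(-144)*(-108)) = 0*31104 = 0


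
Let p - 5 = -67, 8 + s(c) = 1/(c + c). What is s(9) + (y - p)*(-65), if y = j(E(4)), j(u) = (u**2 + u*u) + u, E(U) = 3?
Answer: -97253/18 ≈ -5402.9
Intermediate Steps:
s(c) = -8 + 1/(2*c) (s(c) = -8 + 1/(c + c) = -8 + 1/(2*c))
p = -62 (p = 5 - 67 = -62)
j(u) = u + 2*u**2 (j(u) = (u**2 + u**2) + u = 2*u**2 + u = u + 2*u**2)
y = 21 (y = 3*(1 + 2*3) = 3*(1 + 6) = 3*7 = 21)
s(9) + (y - p)*(-65) = (-8 + (1/2)/9) + (21 - 1*(-62))*(-65) = (-8 + (1/2)*(1/9)) + (21 + 62)*(-65) = (-8 + 1/18) + 83*(-65) = -143/18 - 5395 = -97253/18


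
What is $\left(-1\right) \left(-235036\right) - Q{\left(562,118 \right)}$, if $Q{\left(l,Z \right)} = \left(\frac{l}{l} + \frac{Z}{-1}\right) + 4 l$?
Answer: $232905$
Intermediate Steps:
$Q{\left(l,Z \right)} = 1 - Z + 4 l$ ($Q{\left(l,Z \right)} = \left(1 + Z \left(-1\right)\right) + 4 l = \left(1 - Z\right) + 4 l = 1 - Z + 4 l$)
$\left(-1\right) \left(-235036\right) - Q{\left(562,118 \right)} = \left(-1\right) \left(-235036\right) - \left(1 - 118 + 4 \cdot 562\right) = 235036 - \left(1 - 118 + 2248\right) = 235036 - 2131 = 232905$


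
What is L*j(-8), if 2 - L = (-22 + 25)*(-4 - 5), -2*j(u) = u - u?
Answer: 0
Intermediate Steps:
j(u) = 0 (j(u) = -(u - u)/2 = -½*0 = 0)
L = 29 (L = 2 - (-22 + 25)*(-4 - 5) = 2 - 3*(-9) = 2 - 1*(-27) = 2 + 27 = 29)
L*j(-8) = 29*0 = 0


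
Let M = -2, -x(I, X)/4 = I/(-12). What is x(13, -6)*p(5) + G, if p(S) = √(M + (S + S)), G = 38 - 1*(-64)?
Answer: 102 + 26*√2/3 ≈ 114.26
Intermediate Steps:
x(I, X) = I/3 (x(I, X) = -4*I/(-12) = -4*I*(-1)/12 = -(-1)*I/3 = I/3)
G = 102 (G = 38 + 64 = 102)
p(S) = √(-2 + 2*S) (p(S) = √(-2 + (S + S)) = √(-2 + 2*S))
x(13, -6)*p(5) + G = ((⅓)*13)*√(-2 + 2*5) + 102 = 13*√(-2 + 10)/3 + 102 = 13*√8/3 + 102 = 13*(2*√2)/3 + 102 = 26*√2/3 + 102 = 102 + 26*√2/3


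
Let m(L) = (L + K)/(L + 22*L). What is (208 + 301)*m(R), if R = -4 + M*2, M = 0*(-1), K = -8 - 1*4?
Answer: 2036/23 ≈ 88.522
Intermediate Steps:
K = -12 (K = -8 - 4 = -12)
M = 0
R = -4 (R = -4 + 0*2 = -4 + 0 = -4)
m(L) = (-12 + L)/(23*L) (m(L) = (L - 12)/(L + 22*L) = (-12 + L)/((23*L)) = (-12 + L)*(1/(23*L)) = (-12 + L)/(23*L))
(208 + 301)*m(R) = (208 + 301)*((1/23)*(-12 - 4)/(-4)) = 509*((1/23)*(-1/4)*(-16)) = 509*(4/23) = 2036/23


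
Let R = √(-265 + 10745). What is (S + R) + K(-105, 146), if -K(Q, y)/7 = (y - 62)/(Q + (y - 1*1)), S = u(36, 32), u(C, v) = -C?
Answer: -507/10 + 4*√655 ≈ 51.672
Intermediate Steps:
S = -36 (S = -1*36 = -36)
K(Q, y) = -7*(-62 + y)/(-1 + Q + y) (K(Q, y) = -7*(y - 62)/(Q + (y - 1*1)) = -7*(-62 + y)/(Q + (y - 1)) = -7*(-62 + y)/(Q + (-1 + y)) = -7*(-62 + y)/(-1 + Q + y))
R = 4*√655 (R = √10480 = 4*√655 ≈ 102.37)
(S + R) + K(-105, 146) = (-36 + 4*√655) + 7*(62 - 1*146)/(-1 - 105 + 146) = (-36 + 4*√655) + 7*(62 - 146)/40 = (-36 + 4*√655) + 7*(1/40)*(-84) = (-36 + 4*√655) - 147/10 = -507/10 + 4*√655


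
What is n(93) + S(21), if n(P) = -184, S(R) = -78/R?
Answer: -1314/7 ≈ -187.71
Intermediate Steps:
n(93) + S(21) = -184 - 78/21 = -184 - 78*1/21 = -184 - 26/7 = -1314/7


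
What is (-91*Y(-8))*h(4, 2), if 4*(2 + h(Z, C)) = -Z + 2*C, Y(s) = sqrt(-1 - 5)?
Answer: 182*I*sqrt(6) ≈ 445.81*I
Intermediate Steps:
Y(s) = I*sqrt(6) (Y(s) = sqrt(-6) = I*sqrt(6))
h(Z, C) = -2 + C/2 - Z/4 (h(Z, C) = -2 + (-Z + 2*C)/4 = -2 + (C/2 - Z/4) = -2 + C/2 - Z/4)
(-91*Y(-8))*h(4, 2) = (-91*I*sqrt(6))*(-2 + (1/2)*2 - 1/4*4) = (-91*I*sqrt(6))*(-2 + 1 - 1) = -91*I*sqrt(6)*(-2) = 182*I*sqrt(6)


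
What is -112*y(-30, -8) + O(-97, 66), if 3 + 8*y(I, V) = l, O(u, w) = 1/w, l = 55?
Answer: -48047/66 ≈ -727.98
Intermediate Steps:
y(I, V) = 13/2 (y(I, V) = -3/8 + (1/8)*55 = -3/8 + 55/8 = 13/2)
-112*y(-30, -8) + O(-97, 66) = -112*13/2 + 1/66 = -728 + 1/66 = -48047/66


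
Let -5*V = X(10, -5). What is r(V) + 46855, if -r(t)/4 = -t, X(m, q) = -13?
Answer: 234327/5 ≈ 46865.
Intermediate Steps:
V = 13/5 (V = -⅕*(-13) = 13/5 ≈ 2.6000)
r(t) = 4*t (r(t) = -(-4)*t = 4*t)
r(V) + 46855 = 4*(13/5) + 46855 = 52/5 + 46855 = 234327/5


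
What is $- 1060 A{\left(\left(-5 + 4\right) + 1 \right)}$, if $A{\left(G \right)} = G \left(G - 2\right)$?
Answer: $0$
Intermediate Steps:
$A{\left(G \right)} = G \left(-2 + G\right)$
$- 1060 A{\left(\left(-5 + 4\right) + 1 \right)} = - 1060 \left(\left(-5 + 4\right) + 1\right) \left(-2 + \left(\left(-5 + 4\right) + 1\right)\right) = - 1060 \left(-1 + 1\right) \left(-2 + \left(-1 + 1\right)\right) = - 1060 \cdot 0 \left(-2 + 0\right) = - 1060 \cdot 0 \left(-2\right) = \left(-1060\right) 0 = 0$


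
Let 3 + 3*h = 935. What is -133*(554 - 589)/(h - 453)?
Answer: -1995/61 ≈ -32.705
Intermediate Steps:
h = 932/3 (h = -1 + (1/3)*935 = -1 + 935/3 = 932/3 ≈ 310.67)
-133*(554 - 589)/(h - 453) = -133*(554 - 589)/(932/3 - 453) = -(-4655)/(-427/3) = -(-4655)*(-3)/427 = -133*15/61 = -1995/61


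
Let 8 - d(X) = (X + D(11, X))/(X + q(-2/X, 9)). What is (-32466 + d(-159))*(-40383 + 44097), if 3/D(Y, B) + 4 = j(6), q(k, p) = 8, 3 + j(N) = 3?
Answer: -36406988247/302 ≈ -1.2055e+8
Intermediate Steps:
j(N) = 0 (j(N) = -3 + 3 = 0)
D(Y, B) = -¾ (D(Y, B) = 3/(-4 + 0) = 3/(-4) = 3*(-¼) = -¾)
d(X) = 8 - (-¾ + X)/(8 + X) (d(X) = 8 - (X - ¾)/(X + 8) = 8 - (-¾ + X)/(8 + X))
(-32466 + d(-159))*(-40383 + 44097) = (-32466 + 7*(37 + 4*(-159))/(4*(8 - 159)))*(-40383 + 44097) = (-32466 + (7/4)*(37 - 636)/(-151))*3714 = (-32466 + (7/4)*(-1/151)*(-599))*3714 = (-32466 + 4193/604)*3714 = -19605271/604*3714 = -36406988247/302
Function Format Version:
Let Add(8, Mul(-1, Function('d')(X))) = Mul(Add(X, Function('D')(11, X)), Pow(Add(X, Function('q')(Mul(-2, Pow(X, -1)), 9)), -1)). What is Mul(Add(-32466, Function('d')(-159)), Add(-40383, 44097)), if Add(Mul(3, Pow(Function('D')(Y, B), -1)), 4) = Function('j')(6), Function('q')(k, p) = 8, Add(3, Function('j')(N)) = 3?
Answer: Rational(-36406988247, 302) ≈ -1.2055e+8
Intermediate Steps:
Function('j')(N) = 0 (Function('j')(N) = Add(-3, 3) = 0)
Function('D')(Y, B) = Rational(-3, 4) (Function('D')(Y, B) = Mul(3, Pow(Add(-4, 0), -1)) = Mul(3, Pow(-4, -1)) = Mul(3, Rational(-1, 4)) = Rational(-3, 4))
Function('d')(X) = Add(8, Mul(-1, Pow(Add(8, X), -1), Add(Rational(-3, 4), X))) (Function('d')(X) = Add(8, Mul(-1, Mul(Add(X, Rational(-3, 4)), Pow(Add(X, 8), -1)))) = Add(8, Mul(-1, Mul(Add(Rational(-3, 4), X), Pow(Add(8, X), -1)))) = Add(8, Mul(-1, Mul(Pow(Add(8, X), -1), Add(Rational(-3, 4), X)))) = Add(8, Mul(-1, Pow(Add(8, X), -1), Add(Rational(-3, 4), X))))
Mul(Add(-32466, Function('d')(-159)), Add(-40383, 44097)) = Mul(Add(-32466, Mul(Rational(7, 4), Pow(Add(8, -159), -1), Add(37, Mul(4, -159)))), Add(-40383, 44097)) = Mul(Add(-32466, Mul(Rational(7, 4), Pow(-151, -1), Add(37, -636))), 3714) = Mul(Add(-32466, Mul(Rational(7, 4), Rational(-1, 151), -599)), 3714) = Mul(Add(-32466, Rational(4193, 604)), 3714) = Mul(Rational(-19605271, 604), 3714) = Rational(-36406988247, 302)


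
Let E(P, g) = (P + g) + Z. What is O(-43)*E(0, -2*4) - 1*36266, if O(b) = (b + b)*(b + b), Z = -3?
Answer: -117622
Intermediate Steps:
E(P, g) = -3 + P + g (E(P, g) = (P + g) - 3 = -3 + P + g)
O(b) = 4*b² (O(b) = (2*b)*(2*b) = 4*b²)
O(-43)*E(0, -2*4) - 1*36266 = (4*(-43)²)*(-3 + 0 - 2*4) - 1*36266 = (4*1849)*(-3 + 0 - 8) - 36266 = 7396*(-11) - 36266 = -81356 - 36266 = -117622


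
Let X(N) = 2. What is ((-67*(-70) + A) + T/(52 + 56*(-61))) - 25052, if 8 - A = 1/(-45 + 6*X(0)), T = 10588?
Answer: -564971072/27753 ≈ -20357.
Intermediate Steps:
A = 265/33 (A = 8 - 1/(-45 + 6*2) = 8 - 1/(-45 + 12) = 8 - 1/(-33) = 8 - 1*(-1/33) = 8 + 1/33 = 265/33 ≈ 8.0303)
((-67*(-70) + A) + T/(52 + 56*(-61))) - 25052 = ((-67*(-70) + 265/33) + 10588/(52 + 56*(-61))) - 25052 = ((4690 + 265/33) + 10588/(52 - 3416)) - 25052 = (155035/33 + 10588/(-3364)) - 25052 = (155035/33 + 10588*(-1/3364)) - 25052 = (155035/33 - 2647/841) - 25052 = 130297084/27753 - 25052 = -564971072/27753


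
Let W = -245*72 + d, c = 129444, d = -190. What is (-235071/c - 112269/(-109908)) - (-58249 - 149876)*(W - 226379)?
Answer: -10043027445379996181/197596266 ≈ -5.0826e+10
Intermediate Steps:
W = -17830 (W = -245*72 - 190 = -17640 - 190 = -17830)
(-235071/c - 112269/(-109908)) - (-58249 - 149876)*(W - 226379) = (-235071/129444 - 112269/(-109908)) - (-58249 - 149876)*(-17830 - 226379) = (-235071*1/129444 - 112269*(-1/109908)) - (-208125)*(-244209) = (-78357/43148 + 37423/36636) - 1*50825998125 = -156994931/197596266 - 50825998125 = -10043027445379996181/197596266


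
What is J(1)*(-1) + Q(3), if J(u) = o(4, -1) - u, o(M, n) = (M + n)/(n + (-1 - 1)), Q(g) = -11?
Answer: -9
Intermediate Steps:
o(M, n) = (M + n)/(-2 + n) (o(M, n) = (M + n)/(n - 2) = (M + n)/(-2 + n))
J(u) = -1 - u (J(u) = (4 - 1)/(-2 - 1) - u = 3/(-3) - u = -⅓*3 - u = -1 - u)
J(1)*(-1) + Q(3) = (-1 - 1*1)*(-1) - 11 = (-1 - 1)*(-1) - 11 = -2*(-1) - 11 = 2 - 11 = -9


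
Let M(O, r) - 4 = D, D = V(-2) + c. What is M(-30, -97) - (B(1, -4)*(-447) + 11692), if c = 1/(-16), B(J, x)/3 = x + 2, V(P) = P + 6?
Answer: -229857/16 ≈ -14366.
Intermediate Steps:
V(P) = 6 + P
B(J, x) = 6 + 3*x (B(J, x) = 3*(x + 2) = 3*(2 + x) = 6 + 3*x)
c = -1/16 ≈ -0.062500
D = 63/16 (D = (6 - 2) - 1/16 = 4 - 1/16 = 63/16 ≈ 3.9375)
M(O, r) = 127/16 (M(O, r) = 4 + 63/16 = 127/16)
M(-30, -97) - (B(1, -4)*(-447) + 11692) = 127/16 - ((6 + 3*(-4))*(-447) + 11692) = 127/16 - ((6 - 12)*(-447) + 11692) = 127/16 - (-6*(-447) + 11692) = 127/16 - (2682 + 11692) = 127/16 - 1*14374 = 127/16 - 14374 = -229857/16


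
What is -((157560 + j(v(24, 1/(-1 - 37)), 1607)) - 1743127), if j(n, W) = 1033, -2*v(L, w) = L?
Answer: 1584534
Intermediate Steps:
v(L, w) = -L/2
-((157560 + j(v(24, 1/(-1 - 37)), 1607)) - 1743127) = -((157560 + 1033) - 1743127) = -(158593 - 1743127) = -1*(-1584534) = 1584534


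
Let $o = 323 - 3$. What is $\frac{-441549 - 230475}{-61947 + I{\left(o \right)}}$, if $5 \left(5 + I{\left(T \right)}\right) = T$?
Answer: $\frac{84003}{7736} \approx 10.859$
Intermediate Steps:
$o = 320$
$I{\left(T \right)} = -5 + \frac{T}{5}$
$\frac{-441549 - 230475}{-61947 + I{\left(o \right)}} = \frac{-441549 - 230475}{-61947 + \left(-5 + \frac{1}{5} \cdot 320\right)} = - \frac{672024}{-61947 + \left(-5 + 64\right)} = - \frac{672024}{-61947 + 59} = - \frac{672024}{-61888} = \left(-672024\right) \left(- \frac{1}{61888}\right) = \frac{84003}{7736}$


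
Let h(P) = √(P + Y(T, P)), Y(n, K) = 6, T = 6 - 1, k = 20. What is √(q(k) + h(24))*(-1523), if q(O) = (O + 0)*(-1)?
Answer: -1523*I*√(20 - √30) ≈ -5804.0*I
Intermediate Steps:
T = 5
h(P) = √(6 + P) (h(P) = √(P + 6) = √(6 + P))
q(O) = -O (q(O) = O*(-1) = -O)
√(q(k) + h(24))*(-1523) = √(-1*20 + √(6 + 24))*(-1523) = √(-20 + √30)*(-1523) = -1523*√(-20 + √30)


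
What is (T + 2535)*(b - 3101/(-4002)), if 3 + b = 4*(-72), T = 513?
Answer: -590032348/667 ≈ -8.8461e+5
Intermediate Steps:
b = -291 (b = -3 + 4*(-72) = -3 - 288 = -291)
(T + 2535)*(b - 3101/(-4002)) = (513 + 2535)*(-291 - 3101/(-4002)) = 3048*(-291 - 3101*(-1/4002)) = 3048*(-291 + 3101/4002) = 3048*(-1161481/4002) = -590032348/667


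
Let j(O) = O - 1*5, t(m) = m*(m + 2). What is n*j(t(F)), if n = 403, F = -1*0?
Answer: -2015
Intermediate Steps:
F = 0
t(m) = m*(2 + m)
j(O) = -5 + O (j(O) = O - 5 = -5 + O)
n*j(t(F)) = 403*(-5 + 0*(2 + 0)) = 403*(-5 + 0*2) = 403*(-5 + 0) = 403*(-5) = -2015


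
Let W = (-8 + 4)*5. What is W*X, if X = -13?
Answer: 260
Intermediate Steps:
W = -20 (W = -4*5 = -20)
W*X = -20*(-13) = 260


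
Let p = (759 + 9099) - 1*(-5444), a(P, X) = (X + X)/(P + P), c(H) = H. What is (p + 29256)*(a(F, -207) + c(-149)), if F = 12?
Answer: -14815535/2 ≈ -7.4078e+6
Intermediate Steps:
a(P, X) = X/P (a(P, X) = (2*X)/((2*P)) = (2*X)*(1/(2*P)) = X/P)
p = 15302 (p = 9858 + 5444 = 15302)
(p + 29256)*(a(F, -207) + c(-149)) = (15302 + 29256)*(-207/12 - 149) = 44558*(-207*1/12 - 149) = 44558*(-69/4 - 149) = 44558*(-665/4) = -14815535/2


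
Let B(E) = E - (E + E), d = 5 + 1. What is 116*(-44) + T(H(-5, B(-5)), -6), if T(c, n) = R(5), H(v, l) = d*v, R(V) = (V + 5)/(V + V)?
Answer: -5103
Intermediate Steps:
d = 6
R(V) = (5 + V)/(2*V) (R(V) = (5 + V)/((2*V)) = (5 + V)*(1/(2*V)) = (5 + V)/(2*V))
B(E) = -E (B(E) = E - 2*E = -E)
H(v, l) = 6*v
T(c, n) = 1 (T(c, n) = (½)*(5 + 5)/5 = (½)*(⅕)*10 = 1)
116*(-44) + T(H(-5, B(-5)), -6) = 116*(-44) + 1 = -5104 + 1 = -5103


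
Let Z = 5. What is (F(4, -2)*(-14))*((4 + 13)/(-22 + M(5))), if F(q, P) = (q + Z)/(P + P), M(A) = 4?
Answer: -119/4 ≈ -29.750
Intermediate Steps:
F(q, P) = (5 + q)/(2*P) (F(q, P) = (q + 5)/(P + P) = (5 + q)/((2*P)) = (5 + q)*(1/(2*P)) = (5 + q)/(2*P))
(F(4, -2)*(-14))*((4 + 13)/(-22 + M(5))) = (((½)*(5 + 4)/(-2))*(-14))*((4 + 13)/(-22 + 4)) = (((½)*(-½)*9)*(-14))*(17/(-18)) = (-9/4*(-14))*(17*(-1/18)) = (63/2)*(-17/18) = -119/4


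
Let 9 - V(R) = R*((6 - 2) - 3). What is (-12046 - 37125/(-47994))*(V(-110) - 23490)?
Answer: 4503580785743/15998 ≈ 2.8151e+8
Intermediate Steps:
V(R) = 9 - R (V(R) = 9 - R*((6 - 2) - 3) = 9 - R*(4 - 3) = 9 - R)
(-12046 - 37125/(-47994))*(V(-110) - 23490) = (-12046 - 37125/(-47994))*((9 - 1*(-110)) - 23490) = (-12046 - 37125*(-1/47994))*((9 + 110) - 23490) = (-12046 + 12375/15998)*(119 - 23490) = -192699533/15998*(-23371) = 4503580785743/15998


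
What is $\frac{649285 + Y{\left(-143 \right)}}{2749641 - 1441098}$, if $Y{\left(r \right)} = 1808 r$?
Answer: $\frac{130247}{436181} \approx 0.29861$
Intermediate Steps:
$\frac{649285 + Y{\left(-143 \right)}}{2749641 - 1441098} = \frac{649285 + 1808 \left(-143\right)}{2749641 - 1441098} = \frac{649285 - 258544}{1308543} = 390741 \cdot \frac{1}{1308543} = \frac{130247}{436181}$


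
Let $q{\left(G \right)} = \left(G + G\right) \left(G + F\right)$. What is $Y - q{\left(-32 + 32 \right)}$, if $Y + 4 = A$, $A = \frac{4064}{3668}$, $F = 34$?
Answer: $- \frac{2652}{917} \approx -2.892$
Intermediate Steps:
$q{\left(G \right)} = 2 G \left(34 + G\right)$ ($q{\left(G \right)} = \left(G + G\right) \left(G + 34\right) = 2 G \left(34 + G\right)$)
$A = \frac{1016}{917}$ ($A = 4064 \cdot \frac{1}{3668} = \frac{1016}{917} \approx 1.108$)
$Y = - \frac{2652}{917}$ ($Y = -4 + \frac{1016}{917} = - \frac{2652}{917} \approx -2.892$)
$Y - q{\left(-32 + 32 \right)} = - \frac{2652}{917} - 2 \left(-32 + 32\right) \left(34 + \left(-32 + 32\right)\right) = - \frac{2652}{917} - 2 \cdot 0 \left(34 + 0\right) = - \frac{2652}{917} - 2 \cdot 0 \cdot 34 = - \frac{2652}{917} - 0 = - \frac{2652}{917} + 0 = - \frac{2652}{917}$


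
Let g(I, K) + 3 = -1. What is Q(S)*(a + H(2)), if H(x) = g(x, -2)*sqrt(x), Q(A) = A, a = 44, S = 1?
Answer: 44 - 4*sqrt(2) ≈ 38.343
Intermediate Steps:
g(I, K) = -4 (g(I, K) = -3 - 1 = -4)
H(x) = -4*sqrt(x)
Q(S)*(a + H(2)) = 1*(44 - 4*sqrt(2)) = 44 - 4*sqrt(2)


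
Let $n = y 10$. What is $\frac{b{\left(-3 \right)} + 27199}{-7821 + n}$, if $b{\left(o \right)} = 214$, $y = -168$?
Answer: $- \frac{27413}{9501} \approx -2.8853$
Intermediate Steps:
$n = -1680$ ($n = \left(-168\right) 10 = -1680$)
$\frac{b{\left(-3 \right)} + 27199}{-7821 + n} = \frac{214 + 27199}{-7821 - 1680} = \frac{27413}{-9501} = 27413 \left(- \frac{1}{9501}\right) = - \frac{27413}{9501}$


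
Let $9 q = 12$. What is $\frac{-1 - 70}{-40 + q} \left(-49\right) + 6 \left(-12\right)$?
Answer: $- \frac{18789}{116} \approx -161.97$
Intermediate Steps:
$q = \frac{4}{3}$ ($q = \frac{1}{9} \cdot 12 = \frac{4}{3} \approx 1.3333$)
$\frac{-1 - 70}{-40 + q} \left(-49\right) + 6 \left(-12\right) = \frac{-1 - 70}{-40 + \frac{4}{3}} \left(-49\right) + 6 \left(-12\right) = - \frac{71}{- \frac{116}{3}} \left(-49\right) - 72 = \left(-71\right) \left(- \frac{3}{116}\right) \left(-49\right) - 72 = \frac{213}{116} \left(-49\right) - 72 = - \frac{10437}{116} - 72 = - \frac{18789}{116}$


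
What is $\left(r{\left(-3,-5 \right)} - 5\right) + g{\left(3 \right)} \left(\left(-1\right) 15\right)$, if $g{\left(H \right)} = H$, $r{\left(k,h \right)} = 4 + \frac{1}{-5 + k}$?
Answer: $- \frac{369}{8} \approx -46.125$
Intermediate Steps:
$\left(r{\left(-3,-5 \right)} - 5\right) + g{\left(3 \right)} \left(\left(-1\right) 15\right) = \left(\frac{-19 + 4 \left(-3\right)}{-5 - 3} - 5\right) + 3 \left(\left(-1\right) 15\right) = \left(\frac{-19 - 12}{-8} - 5\right) + 3 \left(-15\right) = \left(\left(- \frac{1}{8}\right) \left(-31\right) - 5\right) - 45 = \left(\frac{31}{8} - 5\right) - 45 = - \frac{9}{8} - 45 = - \frac{369}{8}$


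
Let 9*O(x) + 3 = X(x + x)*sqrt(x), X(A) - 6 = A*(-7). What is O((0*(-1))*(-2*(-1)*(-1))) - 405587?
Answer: -1216762/3 ≈ -4.0559e+5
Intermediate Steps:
X(A) = 6 - 7*A (X(A) = 6 + A*(-7) = 6 - 7*A)
O(x) = -1/3 + sqrt(x)*(6 - 14*x)/9 (O(x) = -1/3 + ((6 - 7*(x + x))*sqrt(x))/9 = -1/3 + ((6 - 14*x)*sqrt(x))/9 = -1/3 + (sqrt(x)*(6 - 14*x))/9 = -1/3 + sqrt(x)*(6 - 14*x)/9)
O((0*(-1))*(-2*(-1)*(-1))) - 405587 = (-1/3 + sqrt((0*(-1))*(-2*(-1)*(-1)))*(6 - 14*0*(-1)*-2*(-1)*(-1))/9) - 405587 = (-1/3 + sqrt(0*(2*(-1)))*(6 - 0*2*(-1))/9) - 405587 = (-1/3 + sqrt(0*(-2))*(6 - 0*(-2))/9) - 405587 = (-1/3 + sqrt(0)*(6 - 14*0)/9) - 405587 = (-1/3 + (1/9)*0*(6 + 0)) - 405587 = (-1/3 + (1/9)*0*6) - 405587 = (-1/3 + 0) - 405587 = -1/3 - 405587 = -1216762/3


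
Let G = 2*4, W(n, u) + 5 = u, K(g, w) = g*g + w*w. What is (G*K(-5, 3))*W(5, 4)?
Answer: -272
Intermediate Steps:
K(g, w) = g**2 + w**2
W(n, u) = -5 + u
G = 8
(G*K(-5, 3))*W(5, 4) = (8*((-5)**2 + 3**2))*(-5 + 4) = (8*(25 + 9))*(-1) = (8*34)*(-1) = 272*(-1) = -272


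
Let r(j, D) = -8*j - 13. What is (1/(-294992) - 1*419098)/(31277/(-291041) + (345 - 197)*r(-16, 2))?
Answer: -11993853667664299/487079634097552 ≈ -24.624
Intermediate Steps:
r(j, D) = -13 - 8*j
(1/(-294992) - 1*419098)/(31277/(-291041) + (345 - 197)*r(-16, 2)) = (1/(-294992) - 1*419098)/(31277/(-291041) + (345 - 197)*(-13 - 8*(-16))) = (-1/294992 - 419098)/(31277*(-1/291041) + 148*(-13 + 128)) = -123630557217/(294992*(-31277/291041 + 148*115)) = -123630557217/(294992*(-31277/291041 + 17020)) = -123630557217/(294992*4953486543/291041) = -123630557217/294992*291041/4953486543 = -11993853667664299/487079634097552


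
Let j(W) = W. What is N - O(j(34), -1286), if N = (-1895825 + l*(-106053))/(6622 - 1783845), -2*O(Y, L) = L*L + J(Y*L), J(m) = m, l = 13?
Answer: 1430731769542/1777223 ≈ 8.0504e+5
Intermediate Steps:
O(Y, L) = -L²/2 - L*Y/2 (O(Y, L) = -(L*L + Y*L)/2 = -(L² + L*Y)/2 = -L²/2 - L*Y/2)
N = 3274514/1777223 (N = (-1895825 + 13*(-106053))/(6622 - 1783845) = (-1895825 - 1378689)/(-1777223) = -3274514*(-1/1777223) = 3274514/1777223 ≈ 1.8425)
N - O(j(34), -1286) = 3274514/1777223 - (-1286)*(-1*(-1286) - 1*34)/2 = 3274514/1777223 - (-1286)*(1286 - 34)/2 = 3274514/1777223 - (-1286)*1252/2 = 3274514/1777223 - 1*(-805036) = 3274514/1777223 + 805036 = 1430731769542/1777223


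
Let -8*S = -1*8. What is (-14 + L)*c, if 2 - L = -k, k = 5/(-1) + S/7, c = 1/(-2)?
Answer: 59/7 ≈ 8.4286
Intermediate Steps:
c = -1/2 ≈ -0.50000
S = 1 (S = -(-1)*8/8 = -1/8*(-8) = 1)
k = -34/7 (k = 5/(-1) + 1/7 = 5*(-1) + 1*(1/7) = -5 + 1/7 = -34/7 ≈ -4.8571)
L = -20/7 (L = 2 - (-1)*(-34)/7 = 2 - 1*34/7 = 2 - 34/7 = -20/7 ≈ -2.8571)
(-14 + L)*c = (-14 - 20/7)*(-1/2) = -118/7*(-1/2) = 59/7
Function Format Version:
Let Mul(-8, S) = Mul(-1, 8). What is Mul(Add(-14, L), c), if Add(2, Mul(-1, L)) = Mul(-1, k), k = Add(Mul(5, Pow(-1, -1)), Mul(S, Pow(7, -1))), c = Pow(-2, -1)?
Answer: Rational(59, 7) ≈ 8.4286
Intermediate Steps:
c = Rational(-1, 2) ≈ -0.50000
S = 1 (S = Mul(Rational(-1, 8), Mul(-1, 8)) = Mul(Rational(-1, 8), -8) = 1)
k = Rational(-34, 7) (k = Add(Mul(5, Pow(-1, -1)), Mul(1, Pow(7, -1))) = Add(Mul(5, -1), Mul(1, Rational(1, 7))) = Add(-5, Rational(1, 7)) = Rational(-34, 7) ≈ -4.8571)
L = Rational(-20, 7) (L = Add(2, Mul(-1, Mul(-1, Rational(-34, 7)))) = Add(2, Mul(-1, Rational(34, 7))) = Add(2, Rational(-34, 7)) = Rational(-20, 7) ≈ -2.8571)
Mul(Add(-14, L), c) = Mul(Add(-14, Rational(-20, 7)), Rational(-1, 2)) = Mul(Rational(-118, 7), Rational(-1, 2)) = Rational(59, 7)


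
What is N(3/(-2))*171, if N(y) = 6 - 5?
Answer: 171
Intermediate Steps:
N(y) = 1
N(3/(-2))*171 = 1*171 = 171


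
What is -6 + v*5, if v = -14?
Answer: -76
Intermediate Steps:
-6 + v*5 = -6 - 14*5 = -6 - 70 = -76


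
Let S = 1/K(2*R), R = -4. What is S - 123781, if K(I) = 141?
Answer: -17453120/141 ≈ -1.2378e+5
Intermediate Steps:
S = 1/141 ≈ 0.0070922
S - 123781 = 1/141 - 123781 = -17453120/141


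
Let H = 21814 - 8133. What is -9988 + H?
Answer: 3693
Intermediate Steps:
H = 13681
-9988 + H = -9988 + 13681 = 3693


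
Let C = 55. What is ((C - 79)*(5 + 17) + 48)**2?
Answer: 230400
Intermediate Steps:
((C - 79)*(5 + 17) + 48)**2 = ((55 - 79)*(5 + 17) + 48)**2 = (-24*22 + 48)**2 = (-528 + 48)**2 = (-480)**2 = 230400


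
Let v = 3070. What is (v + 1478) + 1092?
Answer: 5640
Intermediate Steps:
(v + 1478) + 1092 = (3070 + 1478) + 1092 = 4548 + 1092 = 5640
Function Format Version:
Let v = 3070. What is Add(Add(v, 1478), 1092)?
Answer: 5640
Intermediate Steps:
Add(Add(v, 1478), 1092) = Add(Add(3070, 1478), 1092) = Add(4548, 1092) = 5640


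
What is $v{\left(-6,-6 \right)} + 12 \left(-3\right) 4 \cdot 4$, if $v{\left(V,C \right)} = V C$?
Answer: $-540$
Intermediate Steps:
$v{\left(V,C \right)} = C V$
$v{\left(-6,-6 \right)} + 12 \left(-3\right) 4 \cdot 4 = \left(-6\right) \left(-6\right) + 12 \left(-3\right) 4 \cdot 4 = 36 + 12 \left(\left(-12\right) 4\right) = 36 + 12 \left(-48\right) = 36 - 576 = -540$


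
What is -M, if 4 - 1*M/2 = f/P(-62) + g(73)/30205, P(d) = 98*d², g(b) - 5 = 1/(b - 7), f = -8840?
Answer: -53954371553/6705238155 ≈ -8.0466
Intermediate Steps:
g(b) = 5 + 1/(-7 + b) (g(b) = 5 + 1/(b - 7) = 5 + 1/(-7 + b))
M = 53954371553/6705238155 (M = 8 - 2*(-8840/(98*(-62)²) + ((-34 + 5*73)/(-7 + 73))/30205) = 8 - 2*(-8840/(98*3844) + ((-34 + 365)/66)*(1/30205)) = 8 - 2*(-8840/376712 + ((1/66)*331)*(1/30205)) = 8 - 2*(-8840*1/376712 + (331/66)*(1/30205)) = 8 - 2*(-1105/47089 + 331/1993530) = 8 - 2*(-312466313/13410476310) = 8 + 312466313/6705238155 = 53954371553/6705238155 ≈ 8.0466)
-M = -1*53954371553/6705238155 = -53954371553/6705238155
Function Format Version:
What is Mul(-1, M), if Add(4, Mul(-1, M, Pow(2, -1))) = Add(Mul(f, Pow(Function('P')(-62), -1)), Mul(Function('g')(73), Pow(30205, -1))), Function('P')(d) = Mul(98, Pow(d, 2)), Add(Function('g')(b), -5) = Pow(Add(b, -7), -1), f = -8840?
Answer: Rational(-53954371553, 6705238155) ≈ -8.0466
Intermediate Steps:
Function('g')(b) = Add(5, Pow(Add(-7, b), -1)) (Function('g')(b) = Add(5, Pow(Add(b, -7), -1)) = Add(5, Pow(Add(-7, b), -1)))
M = Rational(53954371553, 6705238155) (M = Add(8, Mul(-2, Add(Mul(-8840, Pow(Mul(98, Pow(-62, 2)), -1)), Mul(Mul(Pow(Add(-7, 73), -1), Add(-34, Mul(5, 73))), Pow(30205, -1))))) = Add(8, Mul(-2, Add(Mul(-8840, Pow(Mul(98, 3844), -1)), Mul(Mul(Pow(66, -1), Add(-34, 365)), Rational(1, 30205))))) = Add(8, Mul(-2, Add(Mul(-8840, Pow(376712, -1)), Mul(Mul(Rational(1, 66), 331), Rational(1, 30205))))) = Add(8, Mul(-2, Add(Mul(-8840, Rational(1, 376712)), Mul(Rational(331, 66), Rational(1, 30205))))) = Add(8, Mul(-2, Add(Rational(-1105, 47089), Rational(331, 1993530)))) = Add(8, Mul(-2, Rational(-312466313, 13410476310))) = Add(8, Rational(312466313, 6705238155)) = Rational(53954371553, 6705238155) ≈ 8.0466)
Mul(-1, M) = Mul(-1, Rational(53954371553, 6705238155)) = Rational(-53954371553, 6705238155)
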